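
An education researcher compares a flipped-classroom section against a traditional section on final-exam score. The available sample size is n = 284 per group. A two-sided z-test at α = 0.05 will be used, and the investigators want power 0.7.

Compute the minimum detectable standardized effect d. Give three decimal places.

d ≈ 0.208

Required noncentrality: δ = z_{0.025} + z_{0.30} = 1.960 + 0.524 = 2.484.
(Lower-tail contribution to power is negligible for δ > 0.)
δ = d·√(n/2) ⇒ d = δ/√(n/2) = 2.484/√(284/2) = 0.2085.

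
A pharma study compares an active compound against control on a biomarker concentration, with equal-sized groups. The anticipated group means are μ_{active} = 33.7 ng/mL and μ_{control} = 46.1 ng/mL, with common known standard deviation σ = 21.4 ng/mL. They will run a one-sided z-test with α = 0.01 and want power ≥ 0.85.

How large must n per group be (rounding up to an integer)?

Standardized effect: d = |μ_{active} − μ_{control}| / σ = |33.7 − 46.1| / 21.4 = 0.5794
For power 0.85 need Φ(δ − z_{0.01}) = 0.85, so δ = z_{0.01} + z_{0.15} = 2.326 + 1.036 = 3.363.
δ = d·√(n/2) ⇒ n = 2(δ/d)² = 2 × (3.363 / 0.5794)² = 67.36.
Round up to the next whole unit.

n = 68 per group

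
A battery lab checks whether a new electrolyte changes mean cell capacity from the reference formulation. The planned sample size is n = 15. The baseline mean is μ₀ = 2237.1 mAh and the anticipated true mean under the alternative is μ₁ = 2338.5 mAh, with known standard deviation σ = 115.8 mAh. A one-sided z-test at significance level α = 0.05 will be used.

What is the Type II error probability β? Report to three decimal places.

Standardized effect: d = |μ₁ − μ₀| / σ = |2338.5 − 2237.1| / 115.8 = 0.8756
Noncentrality parameter: δ = d·√n = 0.8756 × √15 = 3.3914
One-sided α = 0.05 → critical value z_{0.05} = 1.645.
Power = P(Z > 1.645 − δ) = Φ(1.747) = 0.9596.
Type II error: β = 1 − power = 1 − 0.9596 = 0.0404.

β ≈ 0.040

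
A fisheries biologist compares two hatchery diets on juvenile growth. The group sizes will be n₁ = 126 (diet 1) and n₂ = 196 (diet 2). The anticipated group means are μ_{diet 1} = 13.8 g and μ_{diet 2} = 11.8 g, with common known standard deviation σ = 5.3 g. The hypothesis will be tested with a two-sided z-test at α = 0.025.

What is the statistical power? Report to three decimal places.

Power ≈ 0.856

Standardized effect: d = |μ_{diet 1} − μ_{diet 2}| / σ = |13.8 − 11.8| / 5.3 = 0.3774
Noncentrality parameter: δ = d / √(1/n₁ + 1/n₂) = 0.3774 / √(1/126 + 1/196) = 3.3048
Critical value for a two-sided test at α = 0.025: z_{α/2} = 2.241.
Power = Φ(δ − 2.241) + Φ(−δ − 2.241) = Φ(1.063) + Φ(-5.546) = 0.8562 + 0.0000 = 0.8562.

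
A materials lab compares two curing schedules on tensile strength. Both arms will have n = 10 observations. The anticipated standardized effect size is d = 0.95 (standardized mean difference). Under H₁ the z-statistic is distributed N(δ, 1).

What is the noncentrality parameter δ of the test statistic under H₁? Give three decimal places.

The noncentrality parameter scales effect size by the design's sample-size factor: δ = d·√(n/2) = 0.95 × √(10/2) = 2.1243

δ ≈ 2.124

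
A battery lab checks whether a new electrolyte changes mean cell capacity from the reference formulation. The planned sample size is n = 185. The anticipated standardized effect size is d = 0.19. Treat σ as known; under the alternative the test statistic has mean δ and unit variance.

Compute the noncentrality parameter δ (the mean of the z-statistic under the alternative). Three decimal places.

The noncentrality parameter scales effect size by the design's sample-size factor: δ = d·√n = 0.19 × √185 = 2.5843

δ ≈ 2.584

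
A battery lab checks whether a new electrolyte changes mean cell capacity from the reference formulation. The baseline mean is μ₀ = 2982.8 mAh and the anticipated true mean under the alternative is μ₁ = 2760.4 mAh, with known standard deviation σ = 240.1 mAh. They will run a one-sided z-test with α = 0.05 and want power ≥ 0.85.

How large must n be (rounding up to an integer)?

Standardized effect: d = |μ₁ − μ₀| / σ = |2760.4 − 2982.8| / 240.1 = 0.9263
Set Φ(δ − 1.645) = 0.85; then δ − 1.645 = Φ⁻¹(0.85) = 1.036, giving δ = 2.681.
δ = d·√n ⇒ n = (δ/d)² = (2.681 / 0.9263)² = 8.38.
Round up to the next whole unit.

n = 9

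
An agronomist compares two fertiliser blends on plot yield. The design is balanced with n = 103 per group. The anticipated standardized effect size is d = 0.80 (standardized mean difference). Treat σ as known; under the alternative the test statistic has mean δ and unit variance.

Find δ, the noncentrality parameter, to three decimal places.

δ ≈ 5.741

The noncentrality parameter scales effect size by the design's sample-size factor: δ = d·√(n/2) = 0.80 × √(103/2) = 5.7411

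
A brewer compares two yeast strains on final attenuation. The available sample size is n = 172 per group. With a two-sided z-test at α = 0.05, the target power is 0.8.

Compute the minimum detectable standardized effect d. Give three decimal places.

Required noncentrality: δ = z_{0.025} + z_{0.20} = 1.960 + 0.842 = 2.802.
(Lower-tail contribution to power is negligible for δ > 0.)
δ = d·√(n/2) ⇒ d = δ/√(n/2) = 2.802/√(172/2) = 0.3021.

d ≈ 0.302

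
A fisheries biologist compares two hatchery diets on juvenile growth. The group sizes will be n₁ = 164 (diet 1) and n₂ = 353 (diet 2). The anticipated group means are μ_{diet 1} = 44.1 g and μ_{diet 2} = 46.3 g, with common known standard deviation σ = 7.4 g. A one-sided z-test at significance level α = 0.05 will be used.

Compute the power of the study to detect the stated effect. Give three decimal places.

Standardized effect: d = |μ_{diet 1} − μ_{diet 2}| / σ = |44.1 − 46.3| / 7.4 = 0.2973
Noncentrality parameter: δ = d / √(1/n₁ + 1/n₂) = 0.2973 / √(1/164 + 1/353) = 3.1460
Critical value for a one-sided test at α = 0.05: z_α = 1.645.
Power = Φ(δ − 1.645) = Φ(1.501) = 0.9333.

Power ≈ 0.933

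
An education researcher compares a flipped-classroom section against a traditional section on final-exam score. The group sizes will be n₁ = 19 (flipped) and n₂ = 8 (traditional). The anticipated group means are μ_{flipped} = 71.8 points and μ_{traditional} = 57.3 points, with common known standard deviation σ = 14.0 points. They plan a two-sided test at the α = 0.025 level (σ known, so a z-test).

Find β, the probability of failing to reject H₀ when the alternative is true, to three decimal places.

Standardized effect: d = |μ_{flipped} − μ_{traditional}| / σ = |71.8 − 57.3| / 14.0 = 1.0357
Noncentrality parameter: δ = d / √(1/n₁ + 1/n₂) = 1.0357 / √(1/19 + 1/8) = 2.4574
Critical value for a two-sided test at α = 0.025: z_{α/2} = 2.241.
Power = Φ(δ − 2.241) + Φ(−δ − 2.241) = Φ(0.216) + Φ(-4.699) = 0.5855 + 0.0000 = 0.5855.
Type II error: β = 1 − power = 1 − 0.5855 = 0.4145.

β ≈ 0.414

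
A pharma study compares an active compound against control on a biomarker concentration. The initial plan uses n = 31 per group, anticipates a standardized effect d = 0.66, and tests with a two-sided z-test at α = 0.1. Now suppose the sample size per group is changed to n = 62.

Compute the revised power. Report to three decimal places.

Power ≈ 0.979

With n = 62 per group: δ = d·√(n/2) = 0.66 × √(62/2) = 3.6747. Critical value z_{0.05} = 1.645.
Revised power = Φ(δ − 1.645) + Φ(−δ − 1.645) = Φ(2.030) + Φ(-5.320) = 0.9788 + 0.0000 = 0.9788.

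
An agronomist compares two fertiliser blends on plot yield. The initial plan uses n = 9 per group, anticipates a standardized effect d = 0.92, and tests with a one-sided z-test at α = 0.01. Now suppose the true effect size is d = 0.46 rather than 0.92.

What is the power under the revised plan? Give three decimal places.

With d = 0.46: δ = d·√(n/2) = 0.46 × √(9/2) = 0.9758. Critical value z_{0.01} = 2.326.
Revised power = Φ(δ − 2.326) = Φ(-1.351) = 0.0884.

Power ≈ 0.088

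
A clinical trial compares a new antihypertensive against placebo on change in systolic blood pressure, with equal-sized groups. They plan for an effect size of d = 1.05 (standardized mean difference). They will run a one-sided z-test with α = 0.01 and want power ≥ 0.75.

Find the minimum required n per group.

Set Φ(δ − 2.326) = 0.75; then δ − 2.326 = Φ⁻¹(0.75) = 0.674, giving δ = 3.001.
δ = d·√(n/2) ⇒ n = 2(δ/d)² = 2 × (3.001 / 1.05)² = 16.34.
Rounding up, n = 17 per group.

n = 17 per group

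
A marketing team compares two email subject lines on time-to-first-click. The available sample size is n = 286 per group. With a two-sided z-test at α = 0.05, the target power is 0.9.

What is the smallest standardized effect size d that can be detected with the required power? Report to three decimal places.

Required noncentrality: δ = z_{0.025} + z_{0.10} = 1.960 + 1.282 = 3.242.
(Lower-tail contribution to power is negligible for δ > 0.)
δ = d·√(n/2) ⇒ d = δ/√(n/2) = 3.242/√(286/2) = 0.2711.

d ≈ 0.271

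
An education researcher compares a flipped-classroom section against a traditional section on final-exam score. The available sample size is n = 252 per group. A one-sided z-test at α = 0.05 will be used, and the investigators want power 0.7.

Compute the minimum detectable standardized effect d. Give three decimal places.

d ≈ 0.193

Required noncentrality: δ = z_{0.05} + z_{0.30} = 1.645 + 0.524 = 2.169.
δ = d·√(n/2) ⇒ d = δ/√(n/2) = 2.169/√(252/2) = 0.1933.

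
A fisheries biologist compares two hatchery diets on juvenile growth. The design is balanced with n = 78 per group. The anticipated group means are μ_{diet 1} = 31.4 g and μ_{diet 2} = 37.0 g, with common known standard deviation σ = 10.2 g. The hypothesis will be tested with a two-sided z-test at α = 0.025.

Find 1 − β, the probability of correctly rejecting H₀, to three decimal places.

Power ≈ 0.882

Standardized effect: d = |μ_{diet 1} − μ_{diet 2}| / σ = |31.4 − 37.0| / 10.2 = 0.5490
Noncentrality parameter: δ = d·√(n/2) = 0.5490 × √(78/2) = 3.4286
Critical value for a two-sided test at α = 0.025: z_{α/2} = 2.241.
Power = Φ(δ − 2.241) + Φ(−δ − 2.241) = Φ(1.187) + Φ(-5.670) = 0.8824 + 0.0000 = 0.8824.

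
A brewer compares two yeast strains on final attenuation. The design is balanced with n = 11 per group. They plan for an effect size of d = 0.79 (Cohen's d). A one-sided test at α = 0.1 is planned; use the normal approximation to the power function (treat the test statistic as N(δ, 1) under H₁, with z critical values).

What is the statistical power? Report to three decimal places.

Power ≈ 0.716

Noncentrality parameter: δ = d·√(n/2) = 0.79 × √(11/2) = 1.8527
One-sided α = 0.1 → critical value z_{0.1} = 1.282.
Power = Φ(δ − 1.282) = Φ(0.571) = 0.7161.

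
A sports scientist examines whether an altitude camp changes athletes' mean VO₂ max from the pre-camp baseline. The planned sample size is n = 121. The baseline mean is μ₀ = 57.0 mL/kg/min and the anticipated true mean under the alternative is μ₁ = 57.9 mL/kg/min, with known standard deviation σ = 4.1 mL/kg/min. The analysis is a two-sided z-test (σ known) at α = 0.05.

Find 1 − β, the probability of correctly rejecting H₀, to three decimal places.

Power ≈ 0.675

Standardized effect: d = |μ₁ − μ₀| / σ = |57.9 − 57.0| / 4.1 = 0.2195
Noncentrality parameter: δ = d·√n = 0.2195 × √121 = 2.4146
Critical value for a two-sided test at α = 0.05: z_{α/2} = 1.960.
Power = Φ(δ − 1.960) + Φ(−δ − 1.960) = Φ(0.455) + Φ(-4.375) = 0.6753 + 0.0000 = 0.6753.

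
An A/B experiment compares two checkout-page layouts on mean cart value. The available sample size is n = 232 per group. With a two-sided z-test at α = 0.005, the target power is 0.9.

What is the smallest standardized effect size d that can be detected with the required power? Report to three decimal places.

Need Φ(δ − 2.807) = 0.9, so δ = 2.807 + 1.282 = 4.089.
(The second rejection-region term Φ(−δ − z_{α/2}) is negligible and dropped.)
δ = d·√(n/2) ⇒ d = δ/√(n/2) = 4.089/√(232/2) = 0.3796.

d ≈ 0.380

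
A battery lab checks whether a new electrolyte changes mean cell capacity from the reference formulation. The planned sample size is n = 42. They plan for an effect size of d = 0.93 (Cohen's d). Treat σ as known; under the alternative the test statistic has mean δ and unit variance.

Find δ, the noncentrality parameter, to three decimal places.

The noncentrality parameter scales effect size by the design's sample-size factor: δ = d·√n = 0.93 × √42 = 6.0271

δ ≈ 6.027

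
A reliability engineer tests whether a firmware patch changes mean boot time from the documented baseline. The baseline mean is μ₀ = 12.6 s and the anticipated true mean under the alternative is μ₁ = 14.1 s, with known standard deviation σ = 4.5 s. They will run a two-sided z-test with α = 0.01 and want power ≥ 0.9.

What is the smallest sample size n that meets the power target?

Standardized effect: d = |μ₁ − μ₀| / σ = |14.1 − 12.6| / 4.5 = 0.3333
Set Φ(δ − 2.576) = 0.9; then δ − 2.576 = Φ⁻¹(0.9) = 1.282, giving δ = 3.857.
(For δ > 0 the lower-tail rejection region contributes negligibly to power, so the one-term inversion is standard.)
δ = d·√n ⇒ n = (δ/d)² = (3.857 / 0.3333)² = 133.91.
Rounding up, n = 134.

n = 134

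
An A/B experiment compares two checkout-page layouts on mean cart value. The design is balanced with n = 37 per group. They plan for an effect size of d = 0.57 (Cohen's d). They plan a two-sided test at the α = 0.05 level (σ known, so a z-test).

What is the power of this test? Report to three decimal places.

Noncentrality parameter: δ = d·√(n/2) = 0.57 × √(37/2) = 2.4517
Critical value for a two-sided test at α = 0.05: z_{α/2} = 1.960.
Power = Φ(δ − 1.960) + Φ(−δ − 1.960) = Φ(0.492) + Φ(-4.412) = 0.6885 + 0.0000 = 0.6885.

Power ≈ 0.689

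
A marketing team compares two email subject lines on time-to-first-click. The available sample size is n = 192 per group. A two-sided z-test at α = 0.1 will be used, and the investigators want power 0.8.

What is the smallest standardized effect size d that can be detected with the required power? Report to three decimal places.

Need Φ(δ − 1.645) = 0.8, so δ = 1.645 + 0.842 = 2.486.
(The second rejection-region term Φ(−δ − z_{α/2}) is negligible and dropped.)
δ = d·√(n/2) ⇒ d = δ/√(n/2) = 2.486/√(192/2) = 0.2538.

d ≈ 0.254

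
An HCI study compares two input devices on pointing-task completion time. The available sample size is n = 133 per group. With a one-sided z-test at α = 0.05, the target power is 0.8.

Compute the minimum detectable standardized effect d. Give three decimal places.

Need Φ(δ − 1.645) = 0.8, so δ = 1.645 + 0.842 = 2.486.
δ = d·√(n/2) ⇒ d = δ/√(n/2) = 2.486/√(133/2) = 0.3049.

d ≈ 0.305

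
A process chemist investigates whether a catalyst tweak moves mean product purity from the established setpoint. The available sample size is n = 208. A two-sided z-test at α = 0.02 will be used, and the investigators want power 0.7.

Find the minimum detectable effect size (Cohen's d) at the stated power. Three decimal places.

d ≈ 0.198

Required noncentrality: δ = z_{0.01} + z_{0.30} = 2.326 + 0.524 = 2.851.
(The second rejection-region term Φ(−δ − z_{α/2}) is negligible and dropped.)
δ = d·√n ⇒ d = δ/√n = 2.851/√208 = 0.1977.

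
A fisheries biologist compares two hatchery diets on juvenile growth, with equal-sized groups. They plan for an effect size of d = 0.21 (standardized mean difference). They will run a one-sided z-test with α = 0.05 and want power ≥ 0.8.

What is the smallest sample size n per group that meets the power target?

Set Φ(δ − 1.645) = 0.8; then δ − 1.645 = Φ⁻¹(0.8) = 0.842, giving δ = 2.486.
δ = d·√(n/2) ⇒ n = 2(δ/d)² = 2 × (2.486 / 0.21)² = 280.39.
Rounding up, n = 281 per group.

n = 281 per group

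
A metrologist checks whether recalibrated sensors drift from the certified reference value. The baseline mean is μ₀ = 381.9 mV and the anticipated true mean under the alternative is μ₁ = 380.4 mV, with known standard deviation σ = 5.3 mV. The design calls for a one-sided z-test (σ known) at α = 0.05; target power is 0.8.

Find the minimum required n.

n = 78

Standardized effect: d = |μ₁ − μ₀| / σ = |380.4 − 381.9| / 5.3 = 0.2830
Set Φ(δ − 1.645) = 0.8; then δ − 1.645 = Φ⁻¹(0.8) = 0.842, giving δ = 2.486.
δ = d·√n ⇒ n = (δ/d)² = (2.486 / 0.2830)² = 77.19.
Rounding up, n = 78.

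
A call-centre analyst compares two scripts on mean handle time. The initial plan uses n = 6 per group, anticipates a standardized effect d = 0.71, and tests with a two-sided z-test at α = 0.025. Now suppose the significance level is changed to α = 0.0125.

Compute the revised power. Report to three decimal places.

δ = d·√(n/2) = 0.71 × √(6/2) = 1.2298 (unchanged). New critical value: z_{0.0063} = 2.498.
Revised power = Φ(δ − 2.498) + Φ(−δ − 2.498) = Φ(-1.268) + Φ(-3.727) = 0.1024 + 0.0001 = 0.1025.

Power ≈ 0.103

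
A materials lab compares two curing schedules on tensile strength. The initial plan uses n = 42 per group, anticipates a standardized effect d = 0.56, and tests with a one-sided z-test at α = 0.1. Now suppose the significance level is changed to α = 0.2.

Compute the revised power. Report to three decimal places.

Power ≈ 0.958

δ = d·√(n/2) = 0.56 × √(42/2) = 2.5662 (unchanged). New critical value: z_{0.2} = 0.842.
Revised power = P(Z > 0.842 − δ) = Φ(1.725) = 0.9577.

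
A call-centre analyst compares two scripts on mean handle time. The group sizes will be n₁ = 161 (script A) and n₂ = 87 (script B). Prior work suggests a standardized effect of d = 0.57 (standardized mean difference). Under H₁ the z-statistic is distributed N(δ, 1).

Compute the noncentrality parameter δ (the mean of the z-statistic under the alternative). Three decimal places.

The noncentrality parameter scales effect size by the design's sample-size factor: δ = d / √(1/n₁ + 1/n₂) = 0.57 / √(1/161 + 1/87) = 4.2837

δ ≈ 4.284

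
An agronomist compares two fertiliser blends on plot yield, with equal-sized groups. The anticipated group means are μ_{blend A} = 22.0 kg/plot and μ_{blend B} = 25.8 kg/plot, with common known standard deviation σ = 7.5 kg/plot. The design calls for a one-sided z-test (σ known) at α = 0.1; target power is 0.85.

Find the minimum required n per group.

n = 42 per group

Standardized effect: d = |μ_{blend A} − μ_{blend B}| / σ = |22.0 − 25.8| / 7.5 = 0.5067
For power 0.85 need Φ(δ − z_{0.1}) = 0.85, so δ = z_{0.1} + z_{0.15} = 1.282 + 1.036 = 2.318.
δ = d·√(n/2) ⇒ n = 2(δ/d)² = 2 × (2.318 / 0.5067)² = 41.86.
Round up to the next whole unit.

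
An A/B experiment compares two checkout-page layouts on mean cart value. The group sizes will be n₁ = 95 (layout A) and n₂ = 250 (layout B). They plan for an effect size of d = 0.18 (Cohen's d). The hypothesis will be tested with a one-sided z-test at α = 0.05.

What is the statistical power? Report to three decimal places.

Noncentrality parameter: δ = d / √(1/n₁ + 1/n₂) = 0.18 / √(1/95 + 1/250) = 1.4935
One-sided α = 0.05 → critical value z_{0.05} = 1.645.
Power = Φ(δ − 1.645) = Φ(-0.151) = 0.4398.

Power ≈ 0.440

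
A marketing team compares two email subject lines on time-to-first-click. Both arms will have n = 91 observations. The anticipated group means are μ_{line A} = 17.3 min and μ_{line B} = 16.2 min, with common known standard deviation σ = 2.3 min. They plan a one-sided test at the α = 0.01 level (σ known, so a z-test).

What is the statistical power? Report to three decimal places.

Standardized effect: d = |μ_{line A} − μ_{line B}| / σ = |17.3 − 16.2| / 2.3 = 0.4783
Noncentrality parameter: λ = d·√(n/2) = 0.4783 × √(91/2) = 3.2260
One-sided α = 0.01 → critical value z_{0.01} = 2.326.
Power = P(Z > 2.326 − λ) = Φ(0.900) = 0.8159.

Power ≈ 0.816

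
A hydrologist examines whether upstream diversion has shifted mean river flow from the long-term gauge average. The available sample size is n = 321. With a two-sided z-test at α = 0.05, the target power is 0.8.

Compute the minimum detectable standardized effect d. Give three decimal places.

Required noncentrality: δ = z_{0.025} + z_{0.20} = 1.960 + 0.842 = 2.802.
(The second rejection-region term Φ(−δ − z_{α/2}) is negligible and dropped.)
δ = d·√n ⇒ d = δ/√n = 2.802/√321 = 0.1564.

d ≈ 0.156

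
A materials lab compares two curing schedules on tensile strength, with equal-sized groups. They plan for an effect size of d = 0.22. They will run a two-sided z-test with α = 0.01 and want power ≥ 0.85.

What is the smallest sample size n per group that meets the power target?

Set Φ(δ − 2.576) = 0.85; then δ − 2.576 = Φ⁻¹(0.85) = 1.036, giving δ = 3.612.
(For δ > 0 the lower-tail rejection region contributes negligibly to power, so the one-term inversion is standard.)
δ = d·√(n/2) ⇒ n = 2(δ/d)² = 2 × (3.612 / 0.22)² = 539.19.
Round up to the next whole unit.

n = 540 per group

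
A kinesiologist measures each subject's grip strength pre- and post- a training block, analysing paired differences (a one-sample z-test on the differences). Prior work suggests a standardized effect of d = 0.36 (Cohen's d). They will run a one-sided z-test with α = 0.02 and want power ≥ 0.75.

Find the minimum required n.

n = 58

Set Φ(δ − 2.054) = 0.75; then δ − 2.054 = Φ⁻¹(0.75) = 0.674, giving δ = 2.728.
δ = d·√n ⇒ n = (δ/d)² = (2.728 / 0.36)² = 57.43.
Round up to the next whole unit.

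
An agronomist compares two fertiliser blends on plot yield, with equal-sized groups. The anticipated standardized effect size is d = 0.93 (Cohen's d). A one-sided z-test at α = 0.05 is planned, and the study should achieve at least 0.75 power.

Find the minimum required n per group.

n = 13 per group

For power 0.75 need Φ(δ − z_{0.05}) = 0.75, so δ = z_{0.05} + z_{0.25} = 1.645 + 0.674 = 2.319.
δ = d·√(n/2) ⇒ n = 2(δ/d)² = 2 × (2.319 / 0.93)² = 12.44.
Rounding up, n = 13 per group.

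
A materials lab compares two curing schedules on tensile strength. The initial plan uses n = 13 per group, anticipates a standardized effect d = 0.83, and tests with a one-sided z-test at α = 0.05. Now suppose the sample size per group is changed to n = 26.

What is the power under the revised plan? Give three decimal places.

With n = 26 per group: δ = d·√(n/2) = 0.83 × √(26/2) = 2.9926. Critical value z_{0.05} = 1.645.
Revised power = P(Z > 1.645 − δ) = Φ(1.348) = 0.9111.

Power ≈ 0.911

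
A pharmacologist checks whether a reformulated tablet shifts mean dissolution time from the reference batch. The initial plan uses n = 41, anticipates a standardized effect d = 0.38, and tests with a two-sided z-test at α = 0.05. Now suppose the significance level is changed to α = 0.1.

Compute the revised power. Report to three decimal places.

δ = d·√n = 0.38 × √41 = 2.4332 (unchanged). New critical value: z_{0.05} = 1.645.
Revised power = Φ(δ − 1.645) + Φ(−δ − 1.645) = Φ(0.788) + Φ(-4.078) = 0.7847 + 0.0000 = 0.7848.

Power ≈ 0.785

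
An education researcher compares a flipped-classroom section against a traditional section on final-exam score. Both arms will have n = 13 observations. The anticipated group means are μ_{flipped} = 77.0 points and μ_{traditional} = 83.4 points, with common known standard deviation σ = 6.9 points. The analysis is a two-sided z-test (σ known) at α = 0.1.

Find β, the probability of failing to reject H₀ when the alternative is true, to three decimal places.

β ≈ 0.236

Standardized effect: d = |μ_{flipped} − μ_{traditional}| / σ = |77.0 − 83.4| / 6.9 = 0.9275
Noncentrality parameter: δ = d·√(n/2) = 0.9275 × √(13/2) = 2.3648
Critical value for a two-sided test at α = 0.1: z_{α/2} = 1.645.
Power = Φ(δ − 1.645) + Φ(−δ − 1.645) = Φ(0.720) + Φ(-4.010) = 0.7642 + 0.0000 = 0.7642.
Type II error: β = 1 − power = 1 − 0.7642 = 0.2358.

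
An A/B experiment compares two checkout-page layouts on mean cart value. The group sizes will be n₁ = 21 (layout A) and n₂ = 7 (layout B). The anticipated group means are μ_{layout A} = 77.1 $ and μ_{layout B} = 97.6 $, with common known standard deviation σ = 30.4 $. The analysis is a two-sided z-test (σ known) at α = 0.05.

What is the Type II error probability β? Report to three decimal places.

β ≈ 0.661

Standardized effect: d = |μ_{layout A} − μ_{layout B}| / σ = |77.1 − 97.6| / 30.4 = 0.6743
Noncentrality parameter: δ = d / √(1/n₁ + 1/n₂) = 0.6743 / √(1/21 + 1/7) = 1.5451
Critical value for a two-sided test at α = 0.05: z_{α/2} = 1.960.
Power = Φ(δ − 1.960) + Φ(−δ − 1.960) = Φ(-0.415) + Φ(-3.505) = 0.3391 + 0.0002 = 0.3394.
Type II error: β = 1 − power = 1 − 0.3394 = 0.6606.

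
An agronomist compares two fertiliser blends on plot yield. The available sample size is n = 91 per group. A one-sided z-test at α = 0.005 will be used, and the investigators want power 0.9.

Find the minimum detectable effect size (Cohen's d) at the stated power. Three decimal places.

d ≈ 0.572

Required noncentrality: δ = z_{0.005} + z_{0.10} = 2.576 + 1.282 = 3.857.
δ = d·√(n/2) ⇒ d = δ/√(n/2) = 3.857/√(91/2) = 0.5719.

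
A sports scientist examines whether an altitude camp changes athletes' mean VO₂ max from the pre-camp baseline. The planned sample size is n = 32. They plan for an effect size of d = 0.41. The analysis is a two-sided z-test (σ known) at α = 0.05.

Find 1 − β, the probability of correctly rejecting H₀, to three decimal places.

Power ≈ 0.640

Noncentrality parameter: δ = d·√n = 0.41 × √32 = 2.3193
Critical value for a two-sided test at α = 0.05: z_{α/2} = 1.960.
Power = Φ(δ − 1.960) + Φ(−δ − 1.960) = Φ(0.359) + Φ(-4.279) = 0.6403 + 0.0000 = 0.6403.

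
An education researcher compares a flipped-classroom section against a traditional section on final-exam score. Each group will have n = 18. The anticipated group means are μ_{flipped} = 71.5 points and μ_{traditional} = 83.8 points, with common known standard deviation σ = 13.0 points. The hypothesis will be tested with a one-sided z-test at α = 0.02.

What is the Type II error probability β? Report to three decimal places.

β ≈ 0.216

Standardized effect: d = |μ_{flipped} − μ_{traditional}| / σ = |71.5 − 83.8| / 13.0 = 0.9462
Noncentrality parameter: δ = d·√(n/2) = 0.9462 × √(18/2) = 2.8385
Critical value for a one-sided test at α = 0.02: z_α = 2.054.
Power = Φ(δ − 2.054) = Φ(0.785) = 0.7837.
Type II error: β = 1 − power = 1 − 0.7837 = 0.2163.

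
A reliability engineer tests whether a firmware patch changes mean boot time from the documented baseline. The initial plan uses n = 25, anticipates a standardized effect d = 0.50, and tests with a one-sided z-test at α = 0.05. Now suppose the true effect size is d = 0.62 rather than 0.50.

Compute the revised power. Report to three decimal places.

With d = 0.62: δ = d·√n = 0.62 × √25 = 3.1000. Critical value z_{0.05} = 1.645.
Revised power = P(Z > 1.645 − δ) = Φ(1.455) = 0.9272.

Power ≈ 0.927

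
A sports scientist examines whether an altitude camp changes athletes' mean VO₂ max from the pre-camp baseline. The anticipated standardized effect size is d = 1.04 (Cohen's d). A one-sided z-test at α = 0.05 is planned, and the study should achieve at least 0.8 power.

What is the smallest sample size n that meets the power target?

Set Φ(δ − 1.645) = 0.8; then δ − 1.645 = Φ⁻¹(0.8) = 0.842, giving δ = 2.486.
δ = d·√n ⇒ n = (δ/d)² = (2.486 / 1.04)² = 5.72.
Rounding up, n = 6.

n = 6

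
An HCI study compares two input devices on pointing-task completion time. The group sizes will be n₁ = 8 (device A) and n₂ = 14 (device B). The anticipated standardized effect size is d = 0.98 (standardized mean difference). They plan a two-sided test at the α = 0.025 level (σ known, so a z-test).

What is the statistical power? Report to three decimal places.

Power ≈ 0.488

Noncentrality parameter: δ = d / √(1/n₁ + 1/n₂) = 0.98 / √(1/8 + 1/14) = 2.2112
Critical value for a two-sided test at α = 0.025: z_{α/2} = 2.241.
Power = Φ(δ − 2.241) + Φ(−δ − 2.241) = Φ(-0.030) + Φ(-4.453) = 0.4879 + 0.0000 = 0.4879.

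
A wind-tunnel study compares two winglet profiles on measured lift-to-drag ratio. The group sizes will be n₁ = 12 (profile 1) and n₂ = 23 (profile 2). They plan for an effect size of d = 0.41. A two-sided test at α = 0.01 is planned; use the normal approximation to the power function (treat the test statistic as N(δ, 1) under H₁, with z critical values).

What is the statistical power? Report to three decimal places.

Noncentrality parameter: δ = d / √(1/n₁ + 1/n₂) = 0.41 / √(1/12 + 1/23) = 1.1513
Critical value for a two-sided test at α = 0.01: z_{α/2} = 2.576.
Power = Φ(δ − 2.576) + Φ(−δ − 2.576) = Φ(-1.424) + Φ(-3.727) = 0.0772 + 0.0001 = 0.0772.

Power ≈ 0.077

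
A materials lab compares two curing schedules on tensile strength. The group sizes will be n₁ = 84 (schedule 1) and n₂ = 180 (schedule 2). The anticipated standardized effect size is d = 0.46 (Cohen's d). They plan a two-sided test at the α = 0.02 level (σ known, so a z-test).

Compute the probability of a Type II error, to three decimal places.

Noncentrality parameter: δ = d / √(1/n₁ + 1/n₂) = 0.46 / √(1/84 + 1/180) = 3.4812
Critical value for a two-sided test at α = 0.02: z_{α/2} = 2.326.
Power = Φ(δ − 2.326) + Φ(−δ − 2.326) = Φ(1.155) + Φ(-5.808) = 0.8759 + 0.0000 = 0.8759.
Type II error: β = 1 − power = 1 − 0.8759 = 0.1241.

β ≈ 0.124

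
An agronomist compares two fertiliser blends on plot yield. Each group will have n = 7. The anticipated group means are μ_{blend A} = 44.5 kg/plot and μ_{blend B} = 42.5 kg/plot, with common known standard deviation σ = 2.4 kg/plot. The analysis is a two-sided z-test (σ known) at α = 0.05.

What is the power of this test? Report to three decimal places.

Standardized effect: d = |μ_{blend A} − μ_{blend B}| / σ = |44.5 − 42.5| / 2.4 = 0.8333
Noncentrality parameter: λ = d·√(n/2) = 0.8333 × √(7/2) = 1.5590
Two-sided α = 0.05 → critical value z_{0.025} = 1.960.
Power = Φ(λ − 1.960) + Φ(−λ − 1.960) = Φ(-0.401) + Φ(-3.519) = 0.3442 + 0.0002 = 0.3444.

Power ≈ 0.344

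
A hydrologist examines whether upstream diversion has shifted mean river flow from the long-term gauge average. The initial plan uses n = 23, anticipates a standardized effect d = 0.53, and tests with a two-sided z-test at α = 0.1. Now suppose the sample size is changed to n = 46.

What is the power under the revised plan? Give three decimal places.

Power ≈ 0.974

With n = 46: δ = d·√n = 0.53 × √46 = 3.5946. Critical value z_{0.05} = 1.645.
Revised power = Φ(δ − 1.645) + Φ(−δ − 1.645) = Φ(1.950) + Φ(-5.239) = 0.9744 + 0.0000 = 0.9744.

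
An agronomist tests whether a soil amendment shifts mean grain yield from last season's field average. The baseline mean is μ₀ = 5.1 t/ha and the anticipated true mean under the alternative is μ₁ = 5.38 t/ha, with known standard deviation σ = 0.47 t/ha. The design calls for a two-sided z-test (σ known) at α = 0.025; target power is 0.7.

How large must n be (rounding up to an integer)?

n = 22

Standardized effect: d = |μ₁ − μ₀| / σ = |5.38 − 5.1| / 0.47 = 0.5957
Set Φ(δ − 2.241) = 0.7; then δ − 2.241 = Φ⁻¹(0.7) = 0.524, giving δ = 2.766.
(The Φ(−δ − z_{α/2}) term is vanishingly small for δ > 0 and is dropped in the standard sample-size formula.)
δ = d·√n ⇒ n = (δ/d)² = (2.766 / 0.5957)² = 21.55.
Rounding up, n = 22.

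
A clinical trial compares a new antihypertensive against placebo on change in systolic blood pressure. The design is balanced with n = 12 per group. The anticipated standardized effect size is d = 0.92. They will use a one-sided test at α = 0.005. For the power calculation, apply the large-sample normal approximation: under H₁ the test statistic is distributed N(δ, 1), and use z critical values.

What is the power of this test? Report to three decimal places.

Power ≈ 0.374

Noncentrality parameter: δ = d·√(n/2) = 0.92 × √(12/2) = 2.2535
Critical value for a one-sided test at α = 0.005: z_α = 2.576.
Power = P(Z > 2.576 − δ) = Φ(-0.322) = 0.3736.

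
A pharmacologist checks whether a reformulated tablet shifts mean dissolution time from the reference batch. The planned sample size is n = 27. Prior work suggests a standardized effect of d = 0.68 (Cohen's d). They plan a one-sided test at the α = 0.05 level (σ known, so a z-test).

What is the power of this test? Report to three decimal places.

Noncentrality parameter: δ = d·√n = 0.68 × √27 = 3.5334
One-sided α = 0.05 → critical value z_{0.05} = 1.645.
Power = Φ(δ − 1.645) = Φ(1.889) = 0.9705.

Power ≈ 0.971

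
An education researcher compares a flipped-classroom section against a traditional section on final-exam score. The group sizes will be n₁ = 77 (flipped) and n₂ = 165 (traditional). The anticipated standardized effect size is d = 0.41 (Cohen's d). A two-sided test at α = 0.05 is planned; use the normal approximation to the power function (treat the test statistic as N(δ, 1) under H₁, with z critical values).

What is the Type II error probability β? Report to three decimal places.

β ≈ 0.156

Noncentrality parameter: δ = d / √(1/n₁ + 1/n₂) = 0.41 / √(1/77 + 1/165) = 2.9707
Two-sided α = 0.05 → critical value z_{0.025} = 1.960.
Power = Φ(δ − 1.960) + Φ(−δ − 1.960) = Φ(1.011) + Φ(-4.931) = 0.8439 + 0.0000 = 0.8439.
Type II error: β = 1 − power = 1 − 0.8439 = 0.1561.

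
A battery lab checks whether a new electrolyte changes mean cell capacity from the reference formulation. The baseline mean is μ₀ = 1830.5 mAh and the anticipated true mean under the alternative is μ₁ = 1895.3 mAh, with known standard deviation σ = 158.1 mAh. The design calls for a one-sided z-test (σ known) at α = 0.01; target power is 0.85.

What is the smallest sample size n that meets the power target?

Standardized effect: d = |μ₁ − μ₀| / σ = |1895.3 − 1830.5| / 158.1 = 0.4099
Set Φ(δ − 2.326) = 0.85; then δ − 2.326 = Φ⁻¹(0.85) = 1.036, giving δ = 3.363.
δ = d·√n ⇒ n = (δ/d)² = (3.363 / 0.4099)² = 67.31.
Rounding up, n = 68.

n = 68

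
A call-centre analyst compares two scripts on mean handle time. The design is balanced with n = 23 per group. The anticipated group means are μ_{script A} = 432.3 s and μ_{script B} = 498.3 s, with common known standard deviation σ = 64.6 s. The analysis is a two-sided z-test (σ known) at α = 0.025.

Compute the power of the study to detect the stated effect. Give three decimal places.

Power ≈ 0.889

Standardized effect: d = |μ_{script A} − μ_{script B}| / σ = |432.3 − 498.3| / 64.6 = 1.0217
Noncentrality parameter: λ = d·√(n/2) = 1.0217 × √(23/2) = 3.4647
Critical value for a two-sided test at α = 0.025: z_{α/2} = 2.241.
Power = Φ(λ − 2.241) + Φ(−λ − 2.241) = Φ(1.223) + Φ(-5.706) = 0.8894 + 0.0000 = 0.8894.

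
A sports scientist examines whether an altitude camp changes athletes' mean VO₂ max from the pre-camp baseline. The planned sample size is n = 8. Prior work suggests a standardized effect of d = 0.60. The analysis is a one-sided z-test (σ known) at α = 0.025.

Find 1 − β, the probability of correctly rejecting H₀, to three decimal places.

Power ≈ 0.396

Noncentrality parameter: δ = d·√n = 0.60 × √8 = 1.6971
Critical value for a one-sided test at α = 0.025: z_α = 1.960.
Power = P(Z > 1.960 − δ) = Φ(-0.263) = 0.3963.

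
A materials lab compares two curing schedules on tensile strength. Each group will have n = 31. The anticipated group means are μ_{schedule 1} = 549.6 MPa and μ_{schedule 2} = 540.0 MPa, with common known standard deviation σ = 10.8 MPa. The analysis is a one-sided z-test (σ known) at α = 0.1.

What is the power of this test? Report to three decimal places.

Standardized effect: d = |μ_{schedule 1} − μ_{schedule 2}| / σ = |549.6 − 540.0| / 10.8 = 0.8889
Noncentrality parameter: δ = d·√(n/2) = 0.8889 × √(31/2) = 3.4996
Critical value for a one-sided test at α = 0.1: z_α = 1.282.
Power = P(Z > 1.282 − δ) = Φ(2.218) = 0.9867.

Power ≈ 0.987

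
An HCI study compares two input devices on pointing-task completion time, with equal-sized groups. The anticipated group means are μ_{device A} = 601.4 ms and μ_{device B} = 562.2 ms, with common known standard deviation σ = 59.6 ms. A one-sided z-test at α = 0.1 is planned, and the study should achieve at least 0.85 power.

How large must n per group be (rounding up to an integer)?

Standardized effect: d = |μ_{device A} − μ_{device B}| / σ = |601.4 − 562.2| / 59.6 = 0.6577
For power 0.85 need Φ(δ − z_{0.1}) = 0.85, so δ = z_{0.1} + z_{0.15} = 1.282 + 1.036 = 2.318.
δ = d·√(n/2) ⇒ n = 2(δ/d)² = 2 × (2.318 / 0.6577)² = 24.84.
Rounding up, n = 25 per group.

n = 25 per group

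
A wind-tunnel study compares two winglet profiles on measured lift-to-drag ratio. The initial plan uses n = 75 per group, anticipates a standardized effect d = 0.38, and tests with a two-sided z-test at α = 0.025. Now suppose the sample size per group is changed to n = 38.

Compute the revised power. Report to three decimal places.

Power ≈ 0.279

With n = 38 per group: δ = d·√(n/2) = 0.38 × √(38/2) = 1.6564. Critical value z_{0.0125} = 2.241.
Revised power = Φ(δ − 2.241) + Φ(−δ − 2.241) = Φ(-0.585) + Φ(-3.898) = 0.2793 + 0.0000 = 0.2793.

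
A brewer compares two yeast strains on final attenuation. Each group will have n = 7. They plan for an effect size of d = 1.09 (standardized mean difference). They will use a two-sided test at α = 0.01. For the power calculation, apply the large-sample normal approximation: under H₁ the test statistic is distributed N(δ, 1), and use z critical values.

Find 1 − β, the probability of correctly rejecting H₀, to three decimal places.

Noncentrality parameter: δ = d·√(n/2) = 1.09 × √(7/2) = 2.0392
Critical value for a two-sided test at α = 0.01: z_{α/2} = 2.576.
Power = Φ(δ − 2.576) + Φ(−δ − 2.576) = Φ(-0.537) + Φ(-4.615) = 0.2958 + 0.0000 = 0.2958.

Power ≈ 0.296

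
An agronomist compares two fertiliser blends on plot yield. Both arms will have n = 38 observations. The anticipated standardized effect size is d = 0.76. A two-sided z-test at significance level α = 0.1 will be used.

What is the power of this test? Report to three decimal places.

Noncentrality parameter: δ = d·√(n/2) = 0.76 × √(38/2) = 3.3128
Two-sided α = 0.1 → critical value z_{0.05} = 1.645.
Power = Φ(δ − 1.645) + Φ(−δ − 1.645) = Φ(1.668) + Φ(-4.958) = 0.9523 + 0.0000 = 0.9523.

Power ≈ 0.952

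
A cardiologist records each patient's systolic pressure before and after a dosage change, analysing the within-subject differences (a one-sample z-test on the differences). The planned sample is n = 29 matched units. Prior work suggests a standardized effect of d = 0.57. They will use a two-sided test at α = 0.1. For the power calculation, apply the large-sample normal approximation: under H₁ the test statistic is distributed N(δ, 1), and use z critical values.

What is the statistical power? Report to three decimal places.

Noncentrality parameter: δ = d·√n = 0.57 × √29 = 3.0695
Critical value for a two-sided test at α = 0.1: z_{α/2} = 1.645.
Power = Φ(δ − 1.645) + Φ(−δ − 1.645) = Φ(1.425) + Φ(-4.714) = 0.9229 + 0.0000 = 0.9229.

Power ≈ 0.923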